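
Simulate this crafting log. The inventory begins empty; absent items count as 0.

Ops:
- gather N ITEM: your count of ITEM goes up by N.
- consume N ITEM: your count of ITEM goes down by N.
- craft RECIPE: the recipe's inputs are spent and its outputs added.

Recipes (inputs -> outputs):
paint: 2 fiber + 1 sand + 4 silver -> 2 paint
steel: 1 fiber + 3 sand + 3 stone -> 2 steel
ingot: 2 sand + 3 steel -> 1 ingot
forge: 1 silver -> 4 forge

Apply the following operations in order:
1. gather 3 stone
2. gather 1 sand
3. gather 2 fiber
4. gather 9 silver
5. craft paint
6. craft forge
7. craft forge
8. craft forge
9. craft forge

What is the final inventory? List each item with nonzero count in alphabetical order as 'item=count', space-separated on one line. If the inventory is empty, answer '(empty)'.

After 1 (gather 3 stone): stone=3
After 2 (gather 1 sand): sand=1 stone=3
After 3 (gather 2 fiber): fiber=2 sand=1 stone=3
After 4 (gather 9 silver): fiber=2 sand=1 silver=9 stone=3
After 5 (craft paint): paint=2 silver=5 stone=3
After 6 (craft forge): forge=4 paint=2 silver=4 stone=3
After 7 (craft forge): forge=8 paint=2 silver=3 stone=3
After 8 (craft forge): forge=12 paint=2 silver=2 stone=3
After 9 (craft forge): forge=16 paint=2 silver=1 stone=3

Answer: forge=16 paint=2 silver=1 stone=3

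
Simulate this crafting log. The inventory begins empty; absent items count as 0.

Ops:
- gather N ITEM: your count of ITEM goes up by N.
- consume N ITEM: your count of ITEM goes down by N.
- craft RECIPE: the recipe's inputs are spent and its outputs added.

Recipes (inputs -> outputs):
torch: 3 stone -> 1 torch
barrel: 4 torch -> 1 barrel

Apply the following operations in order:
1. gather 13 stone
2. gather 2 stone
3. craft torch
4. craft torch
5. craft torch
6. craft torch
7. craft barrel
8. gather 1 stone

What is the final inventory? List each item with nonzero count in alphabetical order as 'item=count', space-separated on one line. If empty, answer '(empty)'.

Answer: barrel=1 stone=4

Derivation:
After 1 (gather 13 stone): stone=13
After 2 (gather 2 stone): stone=15
After 3 (craft torch): stone=12 torch=1
After 4 (craft torch): stone=9 torch=2
After 5 (craft torch): stone=6 torch=3
After 6 (craft torch): stone=3 torch=4
After 7 (craft barrel): barrel=1 stone=3
After 8 (gather 1 stone): barrel=1 stone=4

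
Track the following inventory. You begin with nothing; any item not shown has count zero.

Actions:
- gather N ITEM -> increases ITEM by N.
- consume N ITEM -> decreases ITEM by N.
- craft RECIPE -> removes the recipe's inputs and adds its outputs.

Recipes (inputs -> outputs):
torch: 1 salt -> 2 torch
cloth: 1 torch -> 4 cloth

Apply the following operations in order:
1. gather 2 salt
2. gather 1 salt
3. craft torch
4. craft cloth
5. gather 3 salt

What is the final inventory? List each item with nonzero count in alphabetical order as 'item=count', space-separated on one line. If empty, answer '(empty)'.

Answer: cloth=4 salt=5 torch=1

Derivation:
After 1 (gather 2 salt): salt=2
After 2 (gather 1 salt): salt=3
After 3 (craft torch): salt=2 torch=2
After 4 (craft cloth): cloth=4 salt=2 torch=1
After 5 (gather 3 salt): cloth=4 salt=5 torch=1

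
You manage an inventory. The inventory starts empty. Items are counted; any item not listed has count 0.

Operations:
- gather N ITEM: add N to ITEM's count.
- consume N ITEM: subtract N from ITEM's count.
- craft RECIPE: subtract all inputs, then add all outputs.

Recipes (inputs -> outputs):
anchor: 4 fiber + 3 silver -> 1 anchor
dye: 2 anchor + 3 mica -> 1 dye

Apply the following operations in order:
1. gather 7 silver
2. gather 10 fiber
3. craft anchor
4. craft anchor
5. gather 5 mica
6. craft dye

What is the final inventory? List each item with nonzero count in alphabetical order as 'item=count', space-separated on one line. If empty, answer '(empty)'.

Answer: dye=1 fiber=2 mica=2 silver=1

Derivation:
After 1 (gather 7 silver): silver=7
After 2 (gather 10 fiber): fiber=10 silver=7
After 3 (craft anchor): anchor=1 fiber=6 silver=4
After 4 (craft anchor): anchor=2 fiber=2 silver=1
After 5 (gather 5 mica): anchor=2 fiber=2 mica=5 silver=1
After 6 (craft dye): dye=1 fiber=2 mica=2 silver=1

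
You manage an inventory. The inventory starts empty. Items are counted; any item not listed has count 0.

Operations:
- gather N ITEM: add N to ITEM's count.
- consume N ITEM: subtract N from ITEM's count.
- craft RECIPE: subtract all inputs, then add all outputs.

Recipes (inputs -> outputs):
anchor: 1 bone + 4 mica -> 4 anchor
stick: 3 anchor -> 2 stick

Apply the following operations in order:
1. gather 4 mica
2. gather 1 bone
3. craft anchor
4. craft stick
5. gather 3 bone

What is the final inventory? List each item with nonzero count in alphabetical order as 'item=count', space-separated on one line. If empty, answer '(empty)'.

Answer: anchor=1 bone=3 stick=2

Derivation:
After 1 (gather 4 mica): mica=4
After 2 (gather 1 bone): bone=1 mica=4
After 3 (craft anchor): anchor=4
After 4 (craft stick): anchor=1 stick=2
After 5 (gather 3 bone): anchor=1 bone=3 stick=2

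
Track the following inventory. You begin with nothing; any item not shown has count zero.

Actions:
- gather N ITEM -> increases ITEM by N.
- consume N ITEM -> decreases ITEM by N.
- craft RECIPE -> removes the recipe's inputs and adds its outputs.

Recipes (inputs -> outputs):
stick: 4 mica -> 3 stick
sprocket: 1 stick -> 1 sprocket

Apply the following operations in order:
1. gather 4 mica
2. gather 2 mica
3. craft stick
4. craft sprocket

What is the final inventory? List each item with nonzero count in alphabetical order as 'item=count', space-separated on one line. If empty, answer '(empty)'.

After 1 (gather 4 mica): mica=4
After 2 (gather 2 mica): mica=6
After 3 (craft stick): mica=2 stick=3
After 4 (craft sprocket): mica=2 sprocket=1 stick=2

Answer: mica=2 sprocket=1 stick=2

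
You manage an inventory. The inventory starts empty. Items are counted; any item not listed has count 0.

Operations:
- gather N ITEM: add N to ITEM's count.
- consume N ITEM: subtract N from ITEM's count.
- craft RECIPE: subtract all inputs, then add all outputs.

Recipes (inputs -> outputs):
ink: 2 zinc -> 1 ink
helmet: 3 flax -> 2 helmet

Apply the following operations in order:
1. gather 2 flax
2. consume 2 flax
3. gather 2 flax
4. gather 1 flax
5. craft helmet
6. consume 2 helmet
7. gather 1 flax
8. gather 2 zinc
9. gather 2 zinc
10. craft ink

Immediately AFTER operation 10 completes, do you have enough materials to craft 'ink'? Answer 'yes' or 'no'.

Answer: yes

Derivation:
After 1 (gather 2 flax): flax=2
After 2 (consume 2 flax): (empty)
After 3 (gather 2 flax): flax=2
After 4 (gather 1 flax): flax=3
After 5 (craft helmet): helmet=2
After 6 (consume 2 helmet): (empty)
After 7 (gather 1 flax): flax=1
After 8 (gather 2 zinc): flax=1 zinc=2
After 9 (gather 2 zinc): flax=1 zinc=4
After 10 (craft ink): flax=1 ink=1 zinc=2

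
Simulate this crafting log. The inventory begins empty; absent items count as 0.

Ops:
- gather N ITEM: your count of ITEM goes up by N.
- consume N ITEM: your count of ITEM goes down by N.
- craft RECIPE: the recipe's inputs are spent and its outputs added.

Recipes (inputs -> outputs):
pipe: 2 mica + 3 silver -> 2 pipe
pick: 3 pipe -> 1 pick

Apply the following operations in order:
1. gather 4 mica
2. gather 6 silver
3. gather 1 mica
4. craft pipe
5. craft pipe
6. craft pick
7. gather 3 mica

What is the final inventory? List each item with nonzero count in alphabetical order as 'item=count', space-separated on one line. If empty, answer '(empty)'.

Answer: mica=4 pick=1 pipe=1

Derivation:
After 1 (gather 4 mica): mica=4
After 2 (gather 6 silver): mica=4 silver=6
After 3 (gather 1 mica): mica=5 silver=6
After 4 (craft pipe): mica=3 pipe=2 silver=3
After 5 (craft pipe): mica=1 pipe=4
After 6 (craft pick): mica=1 pick=1 pipe=1
After 7 (gather 3 mica): mica=4 pick=1 pipe=1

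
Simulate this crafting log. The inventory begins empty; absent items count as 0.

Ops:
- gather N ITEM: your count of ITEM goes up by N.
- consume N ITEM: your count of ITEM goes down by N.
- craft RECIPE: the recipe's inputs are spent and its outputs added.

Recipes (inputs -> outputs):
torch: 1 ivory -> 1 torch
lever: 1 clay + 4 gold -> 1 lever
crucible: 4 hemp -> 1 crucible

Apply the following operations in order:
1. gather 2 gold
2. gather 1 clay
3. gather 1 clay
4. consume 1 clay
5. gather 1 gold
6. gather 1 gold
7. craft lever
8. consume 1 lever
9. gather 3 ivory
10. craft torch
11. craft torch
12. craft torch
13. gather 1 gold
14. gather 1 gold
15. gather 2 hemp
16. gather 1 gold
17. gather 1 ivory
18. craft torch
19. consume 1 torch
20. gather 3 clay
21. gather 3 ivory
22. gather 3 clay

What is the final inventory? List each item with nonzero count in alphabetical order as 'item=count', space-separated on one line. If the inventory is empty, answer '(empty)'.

After 1 (gather 2 gold): gold=2
After 2 (gather 1 clay): clay=1 gold=2
After 3 (gather 1 clay): clay=2 gold=2
After 4 (consume 1 clay): clay=1 gold=2
After 5 (gather 1 gold): clay=1 gold=3
After 6 (gather 1 gold): clay=1 gold=4
After 7 (craft lever): lever=1
After 8 (consume 1 lever): (empty)
After 9 (gather 3 ivory): ivory=3
After 10 (craft torch): ivory=2 torch=1
After 11 (craft torch): ivory=1 torch=2
After 12 (craft torch): torch=3
After 13 (gather 1 gold): gold=1 torch=3
After 14 (gather 1 gold): gold=2 torch=3
After 15 (gather 2 hemp): gold=2 hemp=2 torch=3
After 16 (gather 1 gold): gold=3 hemp=2 torch=3
After 17 (gather 1 ivory): gold=3 hemp=2 ivory=1 torch=3
After 18 (craft torch): gold=3 hemp=2 torch=4
After 19 (consume 1 torch): gold=3 hemp=2 torch=3
After 20 (gather 3 clay): clay=3 gold=3 hemp=2 torch=3
After 21 (gather 3 ivory): clay=3 gold=3 hemp=2 ivory=3 torch=3
After 22 (gather 3 clay): clay=6 gold=3 hemp=2 ivory=3 torch=3

Answer: clay=6 gold=3 hemp=2 ivory=3 torch=3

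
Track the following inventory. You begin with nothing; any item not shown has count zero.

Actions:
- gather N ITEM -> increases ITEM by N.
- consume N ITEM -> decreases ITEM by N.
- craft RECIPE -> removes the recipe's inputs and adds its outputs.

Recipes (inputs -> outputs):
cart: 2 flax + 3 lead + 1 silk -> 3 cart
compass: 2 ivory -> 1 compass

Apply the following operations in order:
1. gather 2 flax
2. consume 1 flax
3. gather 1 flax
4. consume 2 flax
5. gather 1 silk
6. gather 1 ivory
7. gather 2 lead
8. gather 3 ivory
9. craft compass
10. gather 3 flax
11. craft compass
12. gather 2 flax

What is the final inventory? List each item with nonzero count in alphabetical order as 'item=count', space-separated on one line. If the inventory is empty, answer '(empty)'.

Answer: compass=2 flax=5 lead=2 silk=1

Derivation:
After 1 (gather 2 flax): flax=2
After 2 (consume 1 flax): flax=1
After 3 (gather 1 flax): flax=2
After 4 (consume 2 flax): (empty)
After 5 (gather 1 silk): silk=1
After 6 (gather 1 ivory): ivory=1 silk=1
After 7 (gather 2 lead): ivory=1 lead=2 silk=1
After 8 (gather 3 ivory): ivory=4 lead=2 silk=1
After 9 (craft compass): compass=1 ivory=2 lead=2 silk=1
After 10 (gather 3 flax): compass=1 flax=3 ivory=2 lead=2 silk=1
After 11 (craft compass): compass=2 flax=3 lead=2 silk=1
After 12 (gather 2 flax): compass=2 flax=5 lead=2 silk=1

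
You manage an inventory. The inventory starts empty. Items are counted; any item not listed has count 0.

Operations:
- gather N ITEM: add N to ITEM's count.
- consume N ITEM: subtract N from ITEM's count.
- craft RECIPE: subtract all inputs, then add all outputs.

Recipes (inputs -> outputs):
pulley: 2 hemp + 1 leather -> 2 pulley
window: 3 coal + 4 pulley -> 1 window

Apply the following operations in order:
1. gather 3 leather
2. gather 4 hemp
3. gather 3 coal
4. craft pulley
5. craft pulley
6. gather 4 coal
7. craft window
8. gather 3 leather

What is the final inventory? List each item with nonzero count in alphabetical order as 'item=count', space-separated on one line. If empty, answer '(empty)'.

After 1 (gather 3 leather): leather=3
After 2 (gather 4 hemp): hemp=4 leather=3
After 3 (gather 3 coal): coal=3 hemp=4 leather=3
After 4 (craft pulley): coal=3 hemp=2 leather=2 pulley=2
After 5 (craft pulley): coal=3 leather=1 pulley=4
After 6 (gather 4 coal): coal=7 leather=1 pulley=4
After 7 (craft window): coal=4 leather=1 window=1
After 8 (gather 3 leather): coal=4 leather=4 window=1

Answer: coal=4 leather=4 window=1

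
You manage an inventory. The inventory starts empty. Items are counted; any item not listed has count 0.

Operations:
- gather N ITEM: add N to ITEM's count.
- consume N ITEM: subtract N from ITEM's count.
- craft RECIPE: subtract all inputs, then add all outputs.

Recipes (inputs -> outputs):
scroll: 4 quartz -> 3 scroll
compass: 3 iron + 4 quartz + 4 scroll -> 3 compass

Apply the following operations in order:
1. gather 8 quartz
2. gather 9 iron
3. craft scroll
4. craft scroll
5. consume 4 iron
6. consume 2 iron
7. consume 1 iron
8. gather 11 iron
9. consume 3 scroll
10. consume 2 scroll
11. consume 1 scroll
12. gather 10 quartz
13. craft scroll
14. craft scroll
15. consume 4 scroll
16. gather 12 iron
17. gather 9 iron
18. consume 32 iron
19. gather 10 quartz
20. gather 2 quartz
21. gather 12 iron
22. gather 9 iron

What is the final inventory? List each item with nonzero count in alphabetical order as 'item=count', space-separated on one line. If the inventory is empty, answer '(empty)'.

Answer: iron=23 quartz=14 scroll=2

Derivation:
After 1 (gather 8 quartz): quartz=8
After 2 (gather 9 iron): iron=9 quartz=8
After 3 (craft scroll): iron=9 quartz=4 scroll=3
After 4 (craft scroll): iron=9 scroll=6
After 5 (consume 4 iron): iron=5 scroll=6
After 6 (consume 2 iron): iron=3 scroll=6
After 7 (consume 1 iron): iron=2 scroll=6
After 8 (gather 11 iron): iron=13 scroll=6
After 9 (consume 3 scroll): iron=13 scroll=3
After 10 (consume 2 scroll): iron=13 scroll=1
After 11 (consume 1 scroll): iron=13
After 12 (gather 10 quartz): iron=13 quartz=10
After 13 (craft scroll): iron=13 quartz=6 scroll=3
After 14 (craft scroll): iron=13 quartz=2 scroll=6
After 15 (consume 4 scroll): iron=13 quartz=2 scroll=2
After 16 (gather 12 iron): iron=25 quartz=2 scroll=2
After 17 (gather 9 iron): iron=34 quartz=2 scroll=2
After 18 (consume 32 iron): iron=2 quartz=2 scroll=2
After 19 (gather 10 quartz): iron=2 quartz=12 scroll=2
After 20 (gather 2 quartz): iron=2 quartz=14 scroll=2
After 21 (gather 12 iron): iron=14 quartz=14 scroll=2
After 22 (gather 9 iron): iron=23 quartz=14 scroll=2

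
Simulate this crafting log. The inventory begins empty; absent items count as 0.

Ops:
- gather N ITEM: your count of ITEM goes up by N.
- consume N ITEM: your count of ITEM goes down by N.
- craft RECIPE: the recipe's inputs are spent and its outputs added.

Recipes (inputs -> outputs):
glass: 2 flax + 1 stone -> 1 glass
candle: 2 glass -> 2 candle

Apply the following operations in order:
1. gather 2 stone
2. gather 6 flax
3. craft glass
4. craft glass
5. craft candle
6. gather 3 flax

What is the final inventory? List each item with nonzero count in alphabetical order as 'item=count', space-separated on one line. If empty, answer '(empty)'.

Answer: candle=2 flax=5

Derivation:
After 1 (gather 2 stone): stone=2
After 2 (gather 6 flax): flax=6 stone=2
After 3 (craft glass): flax=4 glass=1 stone=1
After 4 (craft glass): flax=2 glass=2
After 5 (craft candle): candle=2 flax=2
After 6 (gather 3 flax): candle=2 flax=5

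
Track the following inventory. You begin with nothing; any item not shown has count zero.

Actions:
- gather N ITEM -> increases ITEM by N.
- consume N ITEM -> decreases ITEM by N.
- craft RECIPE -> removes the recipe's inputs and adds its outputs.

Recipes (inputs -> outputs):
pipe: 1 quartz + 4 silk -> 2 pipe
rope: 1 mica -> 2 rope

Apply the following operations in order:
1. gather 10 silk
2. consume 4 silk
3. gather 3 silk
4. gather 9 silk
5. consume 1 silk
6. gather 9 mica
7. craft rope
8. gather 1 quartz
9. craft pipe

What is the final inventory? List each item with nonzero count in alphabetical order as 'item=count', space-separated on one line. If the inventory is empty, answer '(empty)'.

After 1 (gather 10 silk): silk=10
After 2 (consume 4 silk): silk=6
After 3 (gather 3 silk): silk=9
After 4 (gather 9 silk): silk=18
After 5 (consume 1 silk): silk=17
After 6 (gather 9 mica): mica=9 silk=17
After 7 (craft rope): mica=8 rope=2 silk=17
After 8 (gather 1 quartz): mica=8 quartz=1 rope=2 silk=17
After 9 (craft pipe): mica=8 pipe=2 rope=2 silk=13

Answer: mica=8 pipe=2 rope=2 silk=13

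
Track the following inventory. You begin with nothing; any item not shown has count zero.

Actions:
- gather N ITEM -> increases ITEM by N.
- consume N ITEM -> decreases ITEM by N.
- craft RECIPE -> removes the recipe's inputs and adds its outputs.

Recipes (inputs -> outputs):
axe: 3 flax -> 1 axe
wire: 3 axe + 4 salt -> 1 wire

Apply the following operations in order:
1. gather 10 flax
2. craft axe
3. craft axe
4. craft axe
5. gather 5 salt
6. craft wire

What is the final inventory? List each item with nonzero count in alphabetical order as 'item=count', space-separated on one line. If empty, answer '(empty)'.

After 1 (gather 10 flax): flax=10
After 2 (craft axe): axe=1 flax=7
After 3 (craft axe): axe=2 flax=4
After 4 (craft axe): axe=3 flax=1
After 5 (gather 5 salt): axe=3 flax=1 salt=5
After 6 (craft wire): flax=1 salt=1 wire=1

Answer: flax=1 salt=1 wire=1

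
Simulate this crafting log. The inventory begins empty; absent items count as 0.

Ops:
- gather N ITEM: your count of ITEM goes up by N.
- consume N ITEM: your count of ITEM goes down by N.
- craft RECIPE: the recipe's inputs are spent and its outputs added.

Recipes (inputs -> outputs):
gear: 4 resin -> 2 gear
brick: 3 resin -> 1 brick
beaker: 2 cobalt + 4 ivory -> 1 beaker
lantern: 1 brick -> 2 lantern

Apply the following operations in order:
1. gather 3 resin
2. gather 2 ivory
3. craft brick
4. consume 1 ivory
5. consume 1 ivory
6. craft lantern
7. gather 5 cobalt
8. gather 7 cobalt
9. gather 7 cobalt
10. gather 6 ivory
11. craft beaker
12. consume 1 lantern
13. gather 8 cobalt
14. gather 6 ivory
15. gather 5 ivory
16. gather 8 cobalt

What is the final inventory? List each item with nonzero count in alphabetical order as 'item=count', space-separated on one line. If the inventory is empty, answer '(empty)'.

Answer: beaker=1 cobalt=33 ivory=13 lantern=1

Derivation:
After 1 (gather 3 resin): resin=3
After 2 (gather 2 ivory): ivory=2 resin=3
After 3 (craft brick): brick=1 ivory=2
After 4 (consume 1 ivory): brick=1 ivory=1
After 5 (consume 1 ivory): brick=1
After 6 (craft lantern): lantern=2
After 7 (gather 5 cobalt): cobalt=5 lantern=2
After 8 (gather 7 cobalt): cobalt=12 lantern=2
After 9 (gather 7 cobalt): cobalt=19 lantern=2
After 10 (gather 6 ivory): cobalt=19 ivory=6 lantern=2
After 11 (craft beaker): beaker=1 cobalt=17 ivory=2 lantern=2
After 12 (consume 1 lantern): beaker=1 cobalt=17 ivory=2 lantern=1
After 13 (gather 8 cobalt): beaker=1 cobalt=25 ivory=2 lantern=1
After 14 (gather 6 ivory): beaker=1 cobalt=25 ivory=8 lantern=1
After 15 (gather 5 ivory): beaker=1 cobalt=25 ivory=13 lantern=1
After 16 (gather 8 cobalt): beaker=1 cobalt=33 ivory=13 lantern=1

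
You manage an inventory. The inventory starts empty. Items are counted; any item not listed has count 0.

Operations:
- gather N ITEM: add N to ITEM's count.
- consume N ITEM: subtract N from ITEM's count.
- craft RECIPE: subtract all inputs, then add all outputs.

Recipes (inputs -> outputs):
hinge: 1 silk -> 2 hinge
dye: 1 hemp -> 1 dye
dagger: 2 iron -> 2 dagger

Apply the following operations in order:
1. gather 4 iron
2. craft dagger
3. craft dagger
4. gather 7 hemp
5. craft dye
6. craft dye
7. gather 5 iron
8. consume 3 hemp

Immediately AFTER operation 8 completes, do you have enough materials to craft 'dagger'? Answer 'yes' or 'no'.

After 1 (gather 4 iron): iron=4
After 2 (craft dagger): dagger=2 iron=2
After 3 (craft dagger): dagger=4
After 4 (gather 7 hemp): dagger=4 hemp=7
After 5 (craft dye): dagger=4 dye=1 hemp=6
After 6 (craft dye): dagger=4 dye=2 hemp=5
After 7 (gather 5 iron): dagger=4 dye=2 hemp=5 iron=5
After 8 (consume 3 hemp): dagger=4 dye=2 hemp=2 iron=5

Answer: yes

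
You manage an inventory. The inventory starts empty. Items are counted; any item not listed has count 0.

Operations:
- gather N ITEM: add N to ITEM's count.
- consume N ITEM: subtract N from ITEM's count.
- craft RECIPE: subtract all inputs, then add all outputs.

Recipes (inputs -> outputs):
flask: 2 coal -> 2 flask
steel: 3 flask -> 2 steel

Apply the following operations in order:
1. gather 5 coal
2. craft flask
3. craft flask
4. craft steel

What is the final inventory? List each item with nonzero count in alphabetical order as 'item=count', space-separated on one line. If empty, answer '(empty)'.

Answer: coal=1 flask=1 steel=2

Derivation:
After 1 (gather 5 coal): coal=5
After 2 (craft flask): coal=3 flask=2
After 3 (craft flask): coal=1 flask=4
After 4 (craft steel): coal=1 flask=1 steel=2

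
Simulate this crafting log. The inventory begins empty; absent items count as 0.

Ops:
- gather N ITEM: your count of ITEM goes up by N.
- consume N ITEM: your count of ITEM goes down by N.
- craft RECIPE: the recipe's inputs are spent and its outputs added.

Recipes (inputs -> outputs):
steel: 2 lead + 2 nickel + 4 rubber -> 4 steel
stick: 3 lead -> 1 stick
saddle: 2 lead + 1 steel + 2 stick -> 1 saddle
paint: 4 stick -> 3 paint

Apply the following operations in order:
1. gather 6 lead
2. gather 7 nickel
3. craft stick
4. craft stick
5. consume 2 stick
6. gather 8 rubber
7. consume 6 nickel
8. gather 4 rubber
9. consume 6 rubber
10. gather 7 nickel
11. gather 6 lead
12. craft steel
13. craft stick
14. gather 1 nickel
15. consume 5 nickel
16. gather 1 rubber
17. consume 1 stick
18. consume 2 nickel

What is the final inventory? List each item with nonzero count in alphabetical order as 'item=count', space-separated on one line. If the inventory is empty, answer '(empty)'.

After 1 (gather 6 lead): lead=6
After 2 (gather 7 nickel): lead=6 nickel=7
After 3 (craft stick): lead=3 nickel=7 stick=1
After 4 (craft stick): nickel=7 stick=2
After 5 (consume 2 stick): nickel=7
After 6 (gather 8 rubber): nickel=7 rubber=8
After 7 (consume 6 nickel): nickel=1 rubber=8
After 8 (gather 4 rubber): nickel=1 rubber=12
After 9 (consume 6 rubber): nickel=1 rubber=6
After 10 (gather 7 nickel): nickel=8 rubber=6
After 11 (gather 6 lead): lead=6 nickel=8 rubber=6
After 12 (craft steel): lead=4 nickel=6 rubber=2 steel=4
After 13 (craft stick): lead=1 nickel=6 rubber=2 steel=4 stick=1
After 14 (gather 1 nickel): lead=1 nickel=7 rubber=2 steel=4 stick=1
After 15 (consume 5 nickel): lead=1 nickel=2 rubber=2 steel=4 stick=1
After 16 (gather 1 rubber): lead=1 nickel=2 rubber=3 steel=4 stick=1
After 17 (consume 1 stick): lead=1 nickel=2 rubber=3 steel=4
After 18 (consume 2 nickel): lead=1 rubber=3 steel=4

Answer: lead=1 rubber=3 steel=4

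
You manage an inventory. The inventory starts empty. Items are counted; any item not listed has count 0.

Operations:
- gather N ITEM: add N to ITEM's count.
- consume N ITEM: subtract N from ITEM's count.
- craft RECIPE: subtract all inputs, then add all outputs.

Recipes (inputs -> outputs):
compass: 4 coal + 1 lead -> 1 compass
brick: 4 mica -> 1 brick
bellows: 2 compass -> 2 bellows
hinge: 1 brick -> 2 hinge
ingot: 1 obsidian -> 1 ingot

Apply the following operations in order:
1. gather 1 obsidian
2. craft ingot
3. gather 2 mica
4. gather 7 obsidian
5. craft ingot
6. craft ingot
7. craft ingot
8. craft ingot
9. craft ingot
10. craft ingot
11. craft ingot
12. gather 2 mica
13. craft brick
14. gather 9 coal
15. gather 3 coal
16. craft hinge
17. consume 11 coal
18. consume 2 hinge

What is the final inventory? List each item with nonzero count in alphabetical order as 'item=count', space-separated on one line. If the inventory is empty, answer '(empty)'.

After 1 (gather 1 obsidian): obsidian=1
After 2 (craft ingot): ingot=1
After 3 (gather 2 mica): ingot=1 mica=2
After 4 (gather 7 obsidian): ingot=1 mica=2 obsidian=7
After 5 (craft ingot): ingot=2 mica=2 obsidian=6
After 6 (craft ingot): ingot=3 mica=2 obsidian=5
After 7 (craft ingot): ingot=4 mica=2 obsidian=4
After 8 (craft ingot): ingot=5 mica=2 obsidian=3
After 9 (craft ingot): ingot=6 mica=2 obsidian=2
After 10 (craft ingot): ingot=7 mica=2 obsidian=1
After 11 (craft ingot): ingot=8 mica=2
After 12 (gather 2 mica): ingot=8 mica=4
After 13 (craft brick): brick=1 ingot=8
After 14 (gather 9 coal): brick=1 coal=9 ingot=8
After 15 (gather 3 coal): brick=1 coal=12 ingot=8
After 16 (craft hinge): coal=12 hinge=2 ingot=8
After 17 (consume 11 coal): coal=1 hinge=2 ingot=8
After 18 (consume 2 hinge): coal=1 ingot=8

Answer: coal=1 ingot=8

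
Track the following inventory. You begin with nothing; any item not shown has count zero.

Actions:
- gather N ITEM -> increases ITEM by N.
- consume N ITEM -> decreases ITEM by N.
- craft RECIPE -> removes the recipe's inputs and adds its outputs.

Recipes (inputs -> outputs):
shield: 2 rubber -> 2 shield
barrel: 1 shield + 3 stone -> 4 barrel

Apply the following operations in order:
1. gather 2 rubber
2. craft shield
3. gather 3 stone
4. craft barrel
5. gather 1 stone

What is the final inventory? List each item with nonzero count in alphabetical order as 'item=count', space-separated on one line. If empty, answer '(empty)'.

After 1 (gather 2 rubber): rubber=2
After 2 (craft shield): shield=2
After 3 (gather 3 stone): shield=2 stone=3
After 4 (craft barrel): barrel=4 shield=1
After 5 (gather 1 stone): barrel=4 shield=1 stone=1

Answer: barrel=4 shield=1 stone=1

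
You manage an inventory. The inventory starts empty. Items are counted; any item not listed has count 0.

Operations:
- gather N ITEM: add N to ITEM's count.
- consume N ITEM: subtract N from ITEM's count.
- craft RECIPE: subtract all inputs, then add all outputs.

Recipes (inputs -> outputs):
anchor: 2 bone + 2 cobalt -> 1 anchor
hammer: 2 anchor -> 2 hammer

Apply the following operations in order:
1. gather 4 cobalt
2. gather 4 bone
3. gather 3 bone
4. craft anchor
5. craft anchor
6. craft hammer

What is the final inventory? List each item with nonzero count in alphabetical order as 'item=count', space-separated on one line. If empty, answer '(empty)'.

After 1 (gather 4 cobalt): cobalt=4
After 2 (gather 4 bone): bone=4 cobalt=4
After 3 (gather 3 bone): bone=7 cobalt=4
After 4 (craft anchor): anchor=1 bone=5 cobalt=2
After 5 (craft anchor): anchor=2 bone=3
After 6 (craft hammer): bone=3 hammer=2

Answer: bone=3 hammer=2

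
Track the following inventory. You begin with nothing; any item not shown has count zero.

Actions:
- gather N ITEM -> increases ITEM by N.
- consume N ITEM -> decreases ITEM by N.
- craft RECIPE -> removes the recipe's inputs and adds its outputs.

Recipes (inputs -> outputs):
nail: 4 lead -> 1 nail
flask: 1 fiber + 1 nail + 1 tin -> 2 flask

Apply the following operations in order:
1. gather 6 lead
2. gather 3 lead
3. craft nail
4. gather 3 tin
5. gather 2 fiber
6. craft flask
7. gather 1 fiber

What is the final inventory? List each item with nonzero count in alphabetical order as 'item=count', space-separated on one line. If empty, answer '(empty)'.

After 1 (gather 6 lead): lead=6
After 2 (gather 3 lead): lead=9
After 3 (craft nail): lead=5 nail=1
After 4 (gather 3 tin): lead=5 nail=1 tin=3
After 5 (gather 2 fiber): fiber=2 lead=5 nail=1 tin=3
After 6 (craft flask): fiber=1 flask=2 lead=5 tin=2
After 7 (gather 1 fiber): fiber=2 flask=2 lead=5 tin=2

Answer: fiber=2 flask=2 lead=5 tin=2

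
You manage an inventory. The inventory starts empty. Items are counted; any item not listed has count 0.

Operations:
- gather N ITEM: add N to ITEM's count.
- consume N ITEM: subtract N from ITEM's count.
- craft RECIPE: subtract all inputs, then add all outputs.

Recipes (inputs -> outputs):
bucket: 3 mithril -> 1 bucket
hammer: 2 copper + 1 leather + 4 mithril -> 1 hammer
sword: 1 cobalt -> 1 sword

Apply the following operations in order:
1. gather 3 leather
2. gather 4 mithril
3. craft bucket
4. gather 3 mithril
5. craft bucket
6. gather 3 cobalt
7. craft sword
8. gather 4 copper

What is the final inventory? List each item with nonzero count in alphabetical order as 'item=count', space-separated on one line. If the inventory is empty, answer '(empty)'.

After 1 (gather 3 leather): leather=3
After 2 (gather 4 mithril): leather=3 mithril=4
After 3 (craft bucket): bucket=1 leather=3 mithril=1
After 4 (gather 3 mithril): bucket=1 leather=3 mithril=4
After 5 (craft bucket): bucket=2 leather=3 mithril=1
After 6 (gather 3 cobalt): bucket=2 cobalt=3 leather=3 mithril=1
After 7 (craft sword): bucket=2 cobalt=2 leather=3 mithril=1 sword=1
After 8 (gather 4 copper): bucket=2 cobalt=2 copper=4 leather=3 mithril=1 sword=1

Answer: bucket=2 cobalt=2 copper=4 leather=3 mithril=1 sword=1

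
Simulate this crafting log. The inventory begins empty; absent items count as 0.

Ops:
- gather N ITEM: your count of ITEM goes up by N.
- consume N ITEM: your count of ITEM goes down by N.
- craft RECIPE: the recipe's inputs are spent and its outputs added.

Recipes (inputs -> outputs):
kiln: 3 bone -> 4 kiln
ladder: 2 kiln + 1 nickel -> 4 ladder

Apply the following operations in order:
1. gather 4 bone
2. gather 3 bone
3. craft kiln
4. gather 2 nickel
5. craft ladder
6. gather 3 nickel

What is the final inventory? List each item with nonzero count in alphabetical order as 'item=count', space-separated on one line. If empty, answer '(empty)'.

Answer: bone=4 kiln=2 ladder=4 nickel=4

Derivation:
After 1 (gather 4 bone): bone=4
After 2 (gather 3 bone): bone=7
After 3 (craft kiln): bone=4 kiln=4
After 4 (gather 2 nickel): bone=4 kiln=4 nickel=2
After 5 (craft ladder): bone=4 kiln=2 ladder=4 nickel=1
After 6 (gather 3 nickel): bone=4 kiln=2 ladder=4 nickel=4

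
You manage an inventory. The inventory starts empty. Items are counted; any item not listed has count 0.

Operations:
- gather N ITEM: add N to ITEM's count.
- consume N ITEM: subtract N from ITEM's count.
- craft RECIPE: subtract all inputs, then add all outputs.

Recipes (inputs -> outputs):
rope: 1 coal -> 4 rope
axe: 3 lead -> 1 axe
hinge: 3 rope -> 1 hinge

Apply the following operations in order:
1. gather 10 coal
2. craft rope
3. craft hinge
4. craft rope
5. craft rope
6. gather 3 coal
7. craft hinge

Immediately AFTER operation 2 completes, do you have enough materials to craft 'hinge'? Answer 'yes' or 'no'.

After 1 (gather 10 coal): coal=10
After 2 (craft rope): coal=9 rope=4

Answer: yes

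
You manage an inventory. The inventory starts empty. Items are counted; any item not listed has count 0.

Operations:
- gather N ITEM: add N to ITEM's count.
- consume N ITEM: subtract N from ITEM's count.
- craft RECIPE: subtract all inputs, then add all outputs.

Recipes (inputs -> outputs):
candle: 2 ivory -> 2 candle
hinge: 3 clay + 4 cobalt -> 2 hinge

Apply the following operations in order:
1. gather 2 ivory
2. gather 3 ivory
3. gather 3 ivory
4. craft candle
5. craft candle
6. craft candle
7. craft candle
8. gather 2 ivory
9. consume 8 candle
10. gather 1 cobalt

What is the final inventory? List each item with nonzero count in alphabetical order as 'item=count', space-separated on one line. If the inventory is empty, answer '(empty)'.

Answer: cobalt=1 ivory=2

Derivation:
After 1 (gather 2 ivory): ivory=2
After 2 (gather 3 ivory): ivory=5
After 3 (gather 3 ivory): ivory=8
After 4 (craft candle): candle=2 ivory=6
After 5 (craft candle): candle=4 ivory=4
After 6 (craft candle): candle=6 ivory=2
After 7 (craft candle): candle=8
After 8 (gather 2 ivory): candle=8 ivory=2
After 9 (consume 8 candle): ivory=2
After 10 (gather 1 cobalt): cobalt=1 ivory=2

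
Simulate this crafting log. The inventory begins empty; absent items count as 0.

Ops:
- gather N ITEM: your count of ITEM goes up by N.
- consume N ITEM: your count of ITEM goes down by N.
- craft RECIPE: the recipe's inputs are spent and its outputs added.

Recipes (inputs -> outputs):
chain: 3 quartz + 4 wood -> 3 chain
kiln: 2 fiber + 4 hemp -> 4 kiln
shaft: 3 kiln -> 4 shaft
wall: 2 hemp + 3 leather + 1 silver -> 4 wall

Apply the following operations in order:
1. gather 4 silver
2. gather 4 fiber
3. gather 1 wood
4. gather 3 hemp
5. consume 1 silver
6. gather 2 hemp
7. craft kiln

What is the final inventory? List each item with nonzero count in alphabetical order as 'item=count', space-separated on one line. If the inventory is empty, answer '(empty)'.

After 1 (gather 4 silver): silver=4
After 2 (gather 4 fiber): fiber=4 silver=4
After 3 (gather 1 wood): fiber=4 silver=4 wood=1
After 4 (gather 3 hemp): fiber=4 hemp=3 silver=4 wood=1
After 5 (consume 1 silver): fiber=4 hemp=3 silver=3 wood=1
After 6 (gather 2 hemp): fiber=4 hemp=5 silver=3 wood=1
After 7 (craft kiln): fiber=2 hemp=1 kiln=4 silver=3 wood=1

Answer: fiber=2 hemp=1 kiln=4 silver=3 wood=1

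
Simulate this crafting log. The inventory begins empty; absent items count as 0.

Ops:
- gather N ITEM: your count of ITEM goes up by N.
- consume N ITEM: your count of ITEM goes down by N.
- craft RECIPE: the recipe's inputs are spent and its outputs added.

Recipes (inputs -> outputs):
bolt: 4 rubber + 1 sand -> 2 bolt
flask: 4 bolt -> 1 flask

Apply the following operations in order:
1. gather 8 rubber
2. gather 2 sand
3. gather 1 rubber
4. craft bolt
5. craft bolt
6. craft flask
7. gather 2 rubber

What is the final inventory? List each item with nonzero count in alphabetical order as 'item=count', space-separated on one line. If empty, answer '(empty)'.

Answer: flask=1 rubber=3

Derivation:
After 1 (gather 8 rubber): rubber=8
After 2 (gather 2 sand): rubber=8 sand=2
After 3 (gather 1 rubber): rubber=9 sand=2
After 4 (craft bolt): bolt=2 rubber=5 sand=1
After 5 (craft bolt): bolt=4 rubber=1
After 6 (craft flask): flask=1 rubber=1
After 7 (gather 2 rubber): flask=1 rubber=3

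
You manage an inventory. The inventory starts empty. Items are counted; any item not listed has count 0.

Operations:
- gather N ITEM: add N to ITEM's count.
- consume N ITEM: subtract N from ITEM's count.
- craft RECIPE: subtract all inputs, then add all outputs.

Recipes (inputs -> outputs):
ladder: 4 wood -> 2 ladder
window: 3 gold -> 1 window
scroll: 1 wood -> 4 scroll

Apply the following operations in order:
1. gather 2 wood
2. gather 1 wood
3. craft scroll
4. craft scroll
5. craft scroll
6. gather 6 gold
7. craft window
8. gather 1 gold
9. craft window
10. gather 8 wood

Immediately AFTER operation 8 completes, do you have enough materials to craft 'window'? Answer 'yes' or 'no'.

Answer: yes

Derivation:
After 1 (gather 2 wood): wood=2
After 2 (gather 1 wood): wood=3
After 3 (craft scroll): scroll=4 wood=2
After 4 (craft scroll): scroll=8 wood=1
After 5 (craft scroll): scroll=12
After 6 (gather 6 gold): gold=6 scroll=12
After 7 (craft window): gold=3 scroll=12 window=1
After 8 (gather 1 gold): gold=4 scroll=12 window=1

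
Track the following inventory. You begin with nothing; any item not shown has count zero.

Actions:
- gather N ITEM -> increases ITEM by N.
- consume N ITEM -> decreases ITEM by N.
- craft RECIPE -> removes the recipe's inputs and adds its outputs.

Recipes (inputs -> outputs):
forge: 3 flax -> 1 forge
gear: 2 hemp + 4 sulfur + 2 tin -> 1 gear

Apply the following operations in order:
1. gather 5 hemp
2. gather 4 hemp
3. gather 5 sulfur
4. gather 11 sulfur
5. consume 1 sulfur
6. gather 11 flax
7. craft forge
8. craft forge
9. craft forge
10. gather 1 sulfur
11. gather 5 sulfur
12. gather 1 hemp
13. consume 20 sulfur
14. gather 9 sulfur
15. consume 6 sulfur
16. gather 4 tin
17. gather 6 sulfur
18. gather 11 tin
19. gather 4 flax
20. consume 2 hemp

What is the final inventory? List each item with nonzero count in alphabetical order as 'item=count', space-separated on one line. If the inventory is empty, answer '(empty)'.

After 1 (gather 5 hemp): hemp=5
After 2 (gather 4 hemp): hemp=9
After 3 (gather 5 sulfur): hemp=9 sulfur=5
After 4 (gather 11 sulfur): hemp=9 sulfur=16
After 5 (consume 1 sulfur): hemp=9 sulfur=15
After 6 (gather 11 flax): flax=11 hemp=9 sulfur=15
After 7 (craft forge): flax=8 forge=1 hemp=9 sulfur=15
After 8 (craft forge): flax=5 forge=2 hemp=9 sulfur=15
After 9 (craft forge): flax=2 forge=3 hemp=9 sulfur=15
After 10 (gather 1 sulfur): flax=2 forge=3 hemp=9 sulfur=16
After 11 (gather 5 sulfur): flax=2 forge=3 hemp=9 sulfur=21
After 12 (gather 1 hemp): flax=2 forge=3 hemp=10 sulfur=21
After 13 (consume 20 sulfur): flax=2 forge=3 hemp=10 sulfur=1
After 14 (gather 9 sulfur): flax=2 forge=3 hemp=10 sulfur=10
After 15 (consume 6 sulfur): flax=2 forge=3 hemp=10 sulfur=4
After 16 (gather 4 tin): flax=2 forge=3 hemp=10 sulfur=4 tin=4
After 17 (gather 6 sulfur): flax=2 forge=3 hemp=10 sulfur=10 tin=4
After 18 (gather 11 tin): flax=2 forge=3 hemp=10 sulfur=10 tin=15
After 19 (gather 4 flax): flax=6 forge=3 hemp=10 sulfur=10 tin=15
After 20 (consume 2 hemp): flax=6 forge=3 hemp=8 sulfur=10 tin=15

Answer: flax=6 forge=3 hemp=8 sulfur=10 tin=15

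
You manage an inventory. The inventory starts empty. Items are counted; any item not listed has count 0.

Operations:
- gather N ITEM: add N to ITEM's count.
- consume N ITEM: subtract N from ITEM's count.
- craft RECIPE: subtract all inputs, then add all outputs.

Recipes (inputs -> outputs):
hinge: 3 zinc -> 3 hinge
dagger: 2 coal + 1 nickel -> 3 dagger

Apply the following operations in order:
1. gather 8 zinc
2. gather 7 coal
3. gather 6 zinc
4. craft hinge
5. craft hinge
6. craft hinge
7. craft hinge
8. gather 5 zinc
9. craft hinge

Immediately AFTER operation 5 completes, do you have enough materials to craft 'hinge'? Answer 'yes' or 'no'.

After 1 (gather 8 zinc): zinc=8
After 2 (gather 7 coal): coal=7 zinc=8
After 3 (gather 6 zinc): coal=7 zinc=14
After 4 (craft hinge): coal=7 hinge=3 zinc=11
After 5 (craft hinge): coal=7 hinge=6 zinc=8

Answer: yes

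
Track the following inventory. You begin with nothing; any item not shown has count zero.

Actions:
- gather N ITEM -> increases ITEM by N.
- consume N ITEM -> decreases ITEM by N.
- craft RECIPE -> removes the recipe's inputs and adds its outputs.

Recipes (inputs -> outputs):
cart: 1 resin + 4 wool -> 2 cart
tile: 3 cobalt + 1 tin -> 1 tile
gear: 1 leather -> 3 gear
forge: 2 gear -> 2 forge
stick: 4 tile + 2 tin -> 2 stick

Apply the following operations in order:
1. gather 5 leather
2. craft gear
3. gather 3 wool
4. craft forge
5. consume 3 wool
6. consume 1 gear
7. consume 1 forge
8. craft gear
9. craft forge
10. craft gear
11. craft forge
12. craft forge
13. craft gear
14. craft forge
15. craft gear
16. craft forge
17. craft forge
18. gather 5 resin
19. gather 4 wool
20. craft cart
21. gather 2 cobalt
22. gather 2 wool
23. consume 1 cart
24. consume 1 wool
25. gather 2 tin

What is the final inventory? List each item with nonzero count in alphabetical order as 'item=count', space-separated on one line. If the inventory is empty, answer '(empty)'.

Answer: cart=1 cobalt=2 forge=13 resin=4 tin=2 wool=1

Derivation:
After 1 (gather 5 leather): leather=5
After 2 (craft gear): gear=3 leather=4
After 3 (gather 3 wool): gear=3 leather=4 wool=3
After 4 (craft forge): forge=2 gear=1 leather=4 wool=3
After 5 (consume 3 wool): forge=2 gear=1 leather=4
After 6 (consume 1 gear): forge=2 leather=4
After 7 (consume 1 forge): forge=1 leather=4
After 8 (craft gear): forge=1 gear=3 leather=3
After 9 (craft forge): forge=3 gear=1 leather=3
After 10 (craft gear): forge=3 gear=4 leather=2
After 11 (craft forge): forge=5 gear=2 leather=2
After 12 (craft forge): forge=7 leather=2
After 13 (craft gear): forge=7 gear=3 leather=1
After 14 (craft forge): forge=9 gear=1 leather=1
After 15 (craft gear): forge=9 gear=4
After 16 (craft forge): forge=11 gear=2
After 17 (craft forge): forge=13
After 18 (gather 5 resin): forge=13 resin=5
After 19 (gather 4 wool): forge=13 resin=5 wool=4
After 20 (craft cart): cart=2 forge=13 resin=4
After 21 (gather 2 cobalt): cart=2 cobalt=2 forge=13 resin=4
After 22 (gather 2 wool): cart=2 cobalt=2 forge=13 resin=4 wool=2
After 23 (consume 1 cart): cart=1 cobalt=2 forge=13 resin=4 wool=2
After 24 (consume 1 wool): cart=1 cobalt=2 forge=13 resin=4 wool=1
After 25 (gather 2 tin): cart=1 cobalt=2 forge=13 resin=4 tin=2 wool=1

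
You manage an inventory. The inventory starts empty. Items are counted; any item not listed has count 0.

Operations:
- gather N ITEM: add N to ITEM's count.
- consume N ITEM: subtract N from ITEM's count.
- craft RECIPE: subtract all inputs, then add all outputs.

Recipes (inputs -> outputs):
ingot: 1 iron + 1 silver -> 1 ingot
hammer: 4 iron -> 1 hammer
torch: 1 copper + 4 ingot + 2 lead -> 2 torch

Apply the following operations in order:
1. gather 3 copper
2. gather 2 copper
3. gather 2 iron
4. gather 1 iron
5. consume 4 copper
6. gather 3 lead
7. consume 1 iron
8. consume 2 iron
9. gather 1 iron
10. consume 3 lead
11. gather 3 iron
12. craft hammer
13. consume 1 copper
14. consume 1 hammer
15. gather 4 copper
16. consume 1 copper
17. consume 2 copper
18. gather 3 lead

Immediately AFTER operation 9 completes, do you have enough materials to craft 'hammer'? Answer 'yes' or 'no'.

After 1 (gather 3 copper): copper=3
After 2 (gather 2 copper): copper=5
After 3 (gather 2 iron): copper=5 iron=2
After 4 (gather 1 iron): copper=5 iron=3
After 5 (consume 4 copper): copper=1 iron=3
After 6 (gather 3 lead): copper=1 iron=3 lead=3
After 7 (consume 1 iron): copper=1 iron=2 lead=3
After 8 (consume 2 iron): copper=1 lead=3
After 9 (gather 1 iron): copper=1 iron=1 lead=3

Answer: no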